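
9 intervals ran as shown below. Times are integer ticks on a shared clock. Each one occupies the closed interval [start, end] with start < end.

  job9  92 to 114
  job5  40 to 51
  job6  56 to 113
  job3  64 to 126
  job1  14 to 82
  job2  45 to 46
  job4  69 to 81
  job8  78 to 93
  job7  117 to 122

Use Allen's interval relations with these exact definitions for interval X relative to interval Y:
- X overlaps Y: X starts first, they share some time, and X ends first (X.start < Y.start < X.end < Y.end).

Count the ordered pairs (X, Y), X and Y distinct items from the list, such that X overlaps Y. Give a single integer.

Checking all 72 ordered pairs for relation 'overlaps'; matching pairs in alphabetical order:
(job1, job3): job1 overlaps job3 ✓
(job1, job6): job1 overlaps job6 ✓
(job1, job8): job1 overlaps job8 ✓
(job4, job8): job4 overlaps job8 ✓
(job6, job3): job6 overlaps job3 ✓
(job6, job9): job6 overlaps job9 ✓
(job8, job9): job8 overlaps job9 ✓
Count: 7.

7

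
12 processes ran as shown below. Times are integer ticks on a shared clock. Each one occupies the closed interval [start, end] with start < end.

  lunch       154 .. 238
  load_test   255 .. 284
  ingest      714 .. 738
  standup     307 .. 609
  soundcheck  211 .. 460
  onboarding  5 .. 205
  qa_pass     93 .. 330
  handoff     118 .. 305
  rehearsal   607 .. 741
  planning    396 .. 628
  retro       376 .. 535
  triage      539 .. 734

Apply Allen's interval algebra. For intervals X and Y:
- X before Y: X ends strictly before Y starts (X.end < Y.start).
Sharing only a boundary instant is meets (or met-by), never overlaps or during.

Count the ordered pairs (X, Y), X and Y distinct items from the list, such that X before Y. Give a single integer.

Checking all 132 ordered pairs for relation 'before'; matching pairs in alphabetical order:
(handoff, ingest): handoff before ingest ✓
(handoff, planning): handoff before planning ✓
(handoff, rehearsal): handoff before rehearsal ✓
(handoff, retro): handoff before retro ✓
(handoff, standup): handoff before standup ✓
(handoff, triage): handoff before triage ✓
(load_test, ingest): load_test before ingest ✓
(load_test, planning): load_test before planning ✓
(load_test, rehearsal): load_test before rehearsal ✓
(load_test, retro): load_test before retro ✓
(load_test, standup): load_test before standup ✓
(load_test, triage): load_test before triage ✓
(lunch, ingest): lunch before ingest ✓
(lunch, load_test): lunch before load_test ✓
(lunch, planning): lunch before planning ✓
(lunch, rehearsal): lunch before rehearsal ✓
(lunch, retro): lunch before retro ✓
(lunch, standup): lunch before standup ✓
(lunch, triage): lunch before triage ✓
(onboarding, ingest): onboarding before ingest ✓
(onboarding, load_test): onboarding before load_test ✓
(onboarding, planning): onboarding before planning ✓
(onboarding, rehearsal): onboarding before rehearsal ✓
(onboarding, retro): onboarding before retro ✓
... plus 16 further pairs not listed.
Count: 40.

40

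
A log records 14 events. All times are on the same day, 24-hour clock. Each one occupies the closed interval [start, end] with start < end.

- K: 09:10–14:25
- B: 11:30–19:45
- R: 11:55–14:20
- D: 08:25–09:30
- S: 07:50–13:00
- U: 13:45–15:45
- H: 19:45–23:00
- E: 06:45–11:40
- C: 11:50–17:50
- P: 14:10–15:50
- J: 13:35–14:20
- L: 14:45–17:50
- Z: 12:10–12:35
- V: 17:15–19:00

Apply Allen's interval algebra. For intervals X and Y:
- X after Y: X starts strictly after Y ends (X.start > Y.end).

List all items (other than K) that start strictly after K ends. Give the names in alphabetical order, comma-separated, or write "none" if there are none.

Target K = [09:10, 14:25].
B [11:30, 19:45] → overlapped-by → no.
C [11:50, 17:50] → overlapped-by → no.
D [08:25, 09:30] → overlaps → no.
E [06:45, 11:40] → overlaps → no.
H [19:45, 23:00] → after → yes.
J [13:35, 14:20] → during → no.
L [14:45, 17:50] → after → yes.
P [14:10, 15:50] → overlapped-by → no.
R [11:55, 14:20] → during → no.
S [07:50, 13:00] → overlaps → no.
U [13:45, 15:45] → overlapped-by → no.
V [17:15, 19:00] → after → yes.
Z [12:10, 12:35] → during → no.
Result: H, L, V.

H, L, V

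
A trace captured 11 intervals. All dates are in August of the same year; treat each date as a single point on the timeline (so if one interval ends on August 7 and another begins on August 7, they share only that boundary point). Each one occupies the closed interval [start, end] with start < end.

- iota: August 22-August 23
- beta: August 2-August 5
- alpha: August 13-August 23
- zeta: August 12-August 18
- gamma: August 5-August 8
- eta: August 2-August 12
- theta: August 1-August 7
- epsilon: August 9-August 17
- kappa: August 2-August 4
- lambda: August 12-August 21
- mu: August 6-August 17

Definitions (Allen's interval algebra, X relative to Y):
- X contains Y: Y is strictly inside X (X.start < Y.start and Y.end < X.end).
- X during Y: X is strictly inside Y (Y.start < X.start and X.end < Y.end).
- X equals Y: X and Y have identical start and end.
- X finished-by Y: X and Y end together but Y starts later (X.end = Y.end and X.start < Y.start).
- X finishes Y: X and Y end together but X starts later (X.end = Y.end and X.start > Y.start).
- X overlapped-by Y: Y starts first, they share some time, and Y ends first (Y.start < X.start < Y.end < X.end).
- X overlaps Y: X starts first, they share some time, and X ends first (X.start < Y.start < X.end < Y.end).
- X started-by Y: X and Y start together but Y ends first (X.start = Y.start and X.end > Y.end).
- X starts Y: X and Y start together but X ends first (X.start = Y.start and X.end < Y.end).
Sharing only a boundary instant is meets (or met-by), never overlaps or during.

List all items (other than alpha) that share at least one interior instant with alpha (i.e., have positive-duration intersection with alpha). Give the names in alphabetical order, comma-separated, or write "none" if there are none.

Target alpha = [August 13, August 23].
beta [August 2, August 5] → before → no.
epsilon [August 9, August 17] → overlaps → yes.
eta [August 2, August 12] → before → no.
gamma [August 5, August 8] → before → no.
iota [August 22, August 23] → finishes → yes.
kappa [August 2, August 4] → before → no.
lambda [August 12, August 21] → overlaps → yes.
mu [August 6, August 17] → overlaps → yes.
theta [August 1, August 7] → before → no.
zeta [August 12, August 18] → overlaps → yes.
Result: epsilon, iota, lambda, mu, zeta.

epsilon, iota, lambda, mu, zeta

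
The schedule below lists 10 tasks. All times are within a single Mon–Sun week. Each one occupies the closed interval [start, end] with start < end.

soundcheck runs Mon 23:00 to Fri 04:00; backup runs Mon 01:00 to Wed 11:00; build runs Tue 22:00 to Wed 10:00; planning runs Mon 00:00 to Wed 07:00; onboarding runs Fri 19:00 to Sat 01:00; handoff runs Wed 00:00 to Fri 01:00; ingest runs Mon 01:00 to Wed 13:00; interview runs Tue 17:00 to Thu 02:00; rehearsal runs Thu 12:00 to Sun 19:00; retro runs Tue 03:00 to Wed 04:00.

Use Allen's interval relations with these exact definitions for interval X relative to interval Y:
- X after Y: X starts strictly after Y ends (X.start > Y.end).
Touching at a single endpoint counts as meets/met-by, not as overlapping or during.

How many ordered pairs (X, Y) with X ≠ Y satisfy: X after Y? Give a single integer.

Checking all 90 ordered pairs for relation 'after'; matching pairs in alphabetical order:
(onboarding, backup): onboarding after backup ✓
(onboarding, build): onboarding after build ✓
(onboarding, handoff): onboarding after handoff ✓
(onboarding, ingest): onboarding after ingest ✓
(onboarding, interview): onboarding after interview ✓
(onboarding, planning): onboarding after planning ✓
(onboarding, retro): onboarding after retro ✓
(onboarding, soundcheck): onboarding after soundcheck ✓
(rehearsal, backup): rehearsal after backup ✓
(rehearsal, build): rehearsal after build ✓
(rehearsal, ingest): rehearsal after ingest ✓
(rehearsal, interview): rehearsal after interview ✓
(rehearsal, planning): rehearsal after planning ✓
(rehearsal, retro): rehearsal after retro ✓
Count: 14.

14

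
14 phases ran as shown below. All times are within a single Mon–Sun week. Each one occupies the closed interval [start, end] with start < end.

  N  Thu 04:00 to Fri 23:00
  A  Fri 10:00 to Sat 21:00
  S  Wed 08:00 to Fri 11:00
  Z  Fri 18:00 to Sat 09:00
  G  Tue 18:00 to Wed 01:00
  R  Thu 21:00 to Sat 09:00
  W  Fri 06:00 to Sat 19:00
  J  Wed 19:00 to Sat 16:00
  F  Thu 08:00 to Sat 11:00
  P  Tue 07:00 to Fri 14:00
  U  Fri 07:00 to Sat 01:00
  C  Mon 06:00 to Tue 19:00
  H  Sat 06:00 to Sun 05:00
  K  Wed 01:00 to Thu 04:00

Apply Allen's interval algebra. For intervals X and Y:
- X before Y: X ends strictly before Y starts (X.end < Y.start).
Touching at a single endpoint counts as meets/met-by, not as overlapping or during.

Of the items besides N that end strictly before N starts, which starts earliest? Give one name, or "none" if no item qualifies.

Target N = [Thu 04:00, Fri 23:00].
A [Fri 10:00, Sat 21:00] → overlapped-by → excluded.
C [Mon 06:00, Tue 19:00] → before → candidate.
F [Thu 08:00, Sat 11:00] → overlapped-by → excluded.
G [Tue 18:00, Wed 01:00] → before → candidate.
H [Sat 06:00, Sun 05:00] → after → excluded.
J [Wed 19:00, Sat 16:00] → contains → excluded.
K [Wed 01:00, Thu 04:00] → meets → excluded.
P [Tue 07:00, Fri 14:00] → overlaps → excluded.
R [Thu 21:00, Sat 09:00] → overlapped-by → excluded.
S [Wed 08:00, Fri 11:00] → overlaps → excluded.
U [Fri 07:00, Sat 01:00] → overlapped-by → excluded.
W [Fri 06:00, Sat 19:00] → overlapped-by → excluded.
Z [Fri 18:00, Sat 09:00] → overlapped-by → excluded.
Among candidates, earliest start is Mon 06:00 → C.

C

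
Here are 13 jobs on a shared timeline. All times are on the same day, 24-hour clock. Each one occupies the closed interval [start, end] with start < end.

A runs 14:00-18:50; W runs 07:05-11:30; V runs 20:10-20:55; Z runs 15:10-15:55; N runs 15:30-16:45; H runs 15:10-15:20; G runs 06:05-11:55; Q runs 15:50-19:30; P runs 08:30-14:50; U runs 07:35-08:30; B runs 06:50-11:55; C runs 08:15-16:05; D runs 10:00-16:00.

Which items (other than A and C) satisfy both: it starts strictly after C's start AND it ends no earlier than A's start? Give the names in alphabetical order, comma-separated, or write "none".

D, H, N, P, Q, V, Z

Conditions: its start is strictly after C's start (X.start > 08:15) AND its end is no earlier than A's start (X.end >= 14:00).
B: start 06:50 > 08:15? ✗; end 11:55 >= 14:00? ✗ → no.
D: start 10:00 > 08:15? ✓; end 16:00 >= 14:00? ✓ → yes.
G: start 06:05 > 08:15? ✗; end 11:55 >= 14:00? ✗ → no.
H: start 15:10 > 08:15? ✓; end 15:20 >= 14:00? ✓ → yes.
N: start 15:30 > 08:15? ✓; end 16:45 >= 14:00? ✓ → yes.
P: start 08:30 > 08:15? ✓; end 14:50 >= 14:00? ✓ → yes.
Q: start 15:50 > 08:15? ✓; end 19:30 >= 14:00? ✓ → yes.
U: start 07:35 > 08:15? ✗; end 08:30 >= 14:00? ✗ → no.
V: start 20:10 > 08:15? ✓; end 20:55 >= 14:00? ✓ → yes.
W: start 07:05 > 08:15? ✗; end 11:30 >= 14:00? ✗ → no.
Z: start 15:10 > 08:15? ✓; end 15:55 >= 14:00? ✓ → yes.
Result: D, H, N, P, Q, V, Z.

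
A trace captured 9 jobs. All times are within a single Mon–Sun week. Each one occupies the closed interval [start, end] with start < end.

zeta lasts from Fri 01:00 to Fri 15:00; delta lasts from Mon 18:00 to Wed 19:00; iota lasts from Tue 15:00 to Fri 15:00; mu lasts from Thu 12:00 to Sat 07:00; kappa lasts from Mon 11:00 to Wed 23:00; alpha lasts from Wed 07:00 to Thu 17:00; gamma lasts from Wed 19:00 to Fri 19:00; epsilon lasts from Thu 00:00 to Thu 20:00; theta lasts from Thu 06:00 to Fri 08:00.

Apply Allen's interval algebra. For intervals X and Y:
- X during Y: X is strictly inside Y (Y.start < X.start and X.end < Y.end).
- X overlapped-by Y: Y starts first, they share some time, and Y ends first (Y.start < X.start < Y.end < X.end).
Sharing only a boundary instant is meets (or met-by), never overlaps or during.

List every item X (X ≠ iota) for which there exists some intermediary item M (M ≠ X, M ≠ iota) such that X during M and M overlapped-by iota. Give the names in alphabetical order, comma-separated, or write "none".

epsilon, theta, zeta

Target iota = [Tue 15:00, Fri 15:00].
Intermediaries M with M overlapped-by iota: gamma, mu.
Via gamma — items with X during gamma: epsilon, theta, zeta.
Via mu — items with X during mu: zeta.
Union: epsilon, theta, zeta.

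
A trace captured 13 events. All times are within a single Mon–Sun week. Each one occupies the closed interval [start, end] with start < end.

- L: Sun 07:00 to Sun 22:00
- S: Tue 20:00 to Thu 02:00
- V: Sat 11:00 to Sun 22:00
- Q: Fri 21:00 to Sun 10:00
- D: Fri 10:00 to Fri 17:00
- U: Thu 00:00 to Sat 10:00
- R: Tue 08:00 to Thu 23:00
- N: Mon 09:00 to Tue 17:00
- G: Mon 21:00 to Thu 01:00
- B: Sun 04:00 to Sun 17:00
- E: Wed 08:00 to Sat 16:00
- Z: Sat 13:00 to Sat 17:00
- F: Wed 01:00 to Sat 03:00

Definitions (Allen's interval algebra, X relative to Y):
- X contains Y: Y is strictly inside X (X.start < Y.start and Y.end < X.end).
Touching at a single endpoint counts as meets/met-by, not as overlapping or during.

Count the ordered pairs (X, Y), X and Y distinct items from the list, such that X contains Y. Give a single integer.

8

Checking all 156 ordered pairs for relation 'contains'; matching pairs in alphabetical order:
(E, D): E contains D ✓
(E, U): E contains U ✓
(F, D): F contains D ✓
(Q, Z): Q contains Z ✓
(R, S): R contains S ✓
(U, D): U contains D ✓
(V, B): V contains B ✓
(V, Z): V contains Z ✓
Count: 8.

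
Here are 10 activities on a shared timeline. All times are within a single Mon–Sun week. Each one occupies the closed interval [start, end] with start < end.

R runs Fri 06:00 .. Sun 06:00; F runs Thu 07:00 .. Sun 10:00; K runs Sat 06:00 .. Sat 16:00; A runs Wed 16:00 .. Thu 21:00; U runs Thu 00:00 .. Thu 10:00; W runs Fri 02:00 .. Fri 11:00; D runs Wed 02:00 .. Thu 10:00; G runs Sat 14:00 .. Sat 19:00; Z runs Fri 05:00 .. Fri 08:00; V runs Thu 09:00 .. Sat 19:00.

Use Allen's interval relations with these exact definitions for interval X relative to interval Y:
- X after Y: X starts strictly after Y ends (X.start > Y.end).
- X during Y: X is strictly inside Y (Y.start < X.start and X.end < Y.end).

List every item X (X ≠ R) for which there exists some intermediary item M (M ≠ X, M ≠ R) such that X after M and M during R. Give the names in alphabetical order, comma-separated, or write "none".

Target R = [Fri 06:00, Sun 06:00].
Intermediaries M with M during R: G, K.
Via G — items with X after G: none.
Via K — items with X after K: none.
Union: none.

none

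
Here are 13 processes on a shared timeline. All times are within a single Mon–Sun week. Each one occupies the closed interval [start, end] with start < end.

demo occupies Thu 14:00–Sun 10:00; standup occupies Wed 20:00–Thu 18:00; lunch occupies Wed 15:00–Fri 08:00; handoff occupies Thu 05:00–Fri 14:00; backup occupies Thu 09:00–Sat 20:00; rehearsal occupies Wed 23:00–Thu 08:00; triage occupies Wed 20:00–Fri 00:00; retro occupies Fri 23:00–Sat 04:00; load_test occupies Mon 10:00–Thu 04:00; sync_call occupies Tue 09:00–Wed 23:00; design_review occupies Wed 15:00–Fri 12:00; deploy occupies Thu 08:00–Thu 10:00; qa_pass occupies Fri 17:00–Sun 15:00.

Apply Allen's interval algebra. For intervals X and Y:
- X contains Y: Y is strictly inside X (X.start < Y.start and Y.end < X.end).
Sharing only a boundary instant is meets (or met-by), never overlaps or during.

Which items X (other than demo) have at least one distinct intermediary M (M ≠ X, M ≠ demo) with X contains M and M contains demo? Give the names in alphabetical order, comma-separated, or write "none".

none

Target demo = [Thu 14:00, Sun 10:00].
Intermediaries M with M contains demo: none.
Union: none.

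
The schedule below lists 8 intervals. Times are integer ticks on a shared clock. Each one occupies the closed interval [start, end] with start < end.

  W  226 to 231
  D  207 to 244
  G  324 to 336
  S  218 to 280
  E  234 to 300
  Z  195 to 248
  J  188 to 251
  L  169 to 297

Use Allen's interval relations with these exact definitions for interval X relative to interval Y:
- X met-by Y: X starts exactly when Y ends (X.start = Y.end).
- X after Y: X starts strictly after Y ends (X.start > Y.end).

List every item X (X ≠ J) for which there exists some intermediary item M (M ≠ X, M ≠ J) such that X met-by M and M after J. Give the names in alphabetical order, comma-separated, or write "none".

Target J = [188, 251].
Intermediaries M with M after J: G.
Via G — items with X met-by G: none.
Union: none.

none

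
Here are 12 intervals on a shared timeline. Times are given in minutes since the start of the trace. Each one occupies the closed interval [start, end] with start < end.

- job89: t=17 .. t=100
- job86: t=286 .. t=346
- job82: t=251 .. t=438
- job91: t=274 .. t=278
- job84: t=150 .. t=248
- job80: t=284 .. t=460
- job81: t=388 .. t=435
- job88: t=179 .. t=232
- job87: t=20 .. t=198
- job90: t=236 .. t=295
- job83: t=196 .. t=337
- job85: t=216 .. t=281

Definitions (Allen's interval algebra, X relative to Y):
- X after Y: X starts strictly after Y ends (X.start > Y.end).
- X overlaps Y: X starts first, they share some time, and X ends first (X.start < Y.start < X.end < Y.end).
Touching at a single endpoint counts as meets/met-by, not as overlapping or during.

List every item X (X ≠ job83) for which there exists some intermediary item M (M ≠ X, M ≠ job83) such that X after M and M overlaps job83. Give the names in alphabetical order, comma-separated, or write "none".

job80, job81, job82, job85, job86, job90, job91

Target job83 = [t=196, t=337].
Intermediaries M with M overlaps job83: job84, job87, job88.
Via job84 — items with X after job84: job80, job81, job82, job86, job91.
Via job87 — items with X after job87: job80, job81, job82, job85, job86, job90, job91.
Via job88 — items with X after job88: job80, job81, job82, job86, job90, job91.
Union: job80, job81, job82, job85, job86, job90, job91.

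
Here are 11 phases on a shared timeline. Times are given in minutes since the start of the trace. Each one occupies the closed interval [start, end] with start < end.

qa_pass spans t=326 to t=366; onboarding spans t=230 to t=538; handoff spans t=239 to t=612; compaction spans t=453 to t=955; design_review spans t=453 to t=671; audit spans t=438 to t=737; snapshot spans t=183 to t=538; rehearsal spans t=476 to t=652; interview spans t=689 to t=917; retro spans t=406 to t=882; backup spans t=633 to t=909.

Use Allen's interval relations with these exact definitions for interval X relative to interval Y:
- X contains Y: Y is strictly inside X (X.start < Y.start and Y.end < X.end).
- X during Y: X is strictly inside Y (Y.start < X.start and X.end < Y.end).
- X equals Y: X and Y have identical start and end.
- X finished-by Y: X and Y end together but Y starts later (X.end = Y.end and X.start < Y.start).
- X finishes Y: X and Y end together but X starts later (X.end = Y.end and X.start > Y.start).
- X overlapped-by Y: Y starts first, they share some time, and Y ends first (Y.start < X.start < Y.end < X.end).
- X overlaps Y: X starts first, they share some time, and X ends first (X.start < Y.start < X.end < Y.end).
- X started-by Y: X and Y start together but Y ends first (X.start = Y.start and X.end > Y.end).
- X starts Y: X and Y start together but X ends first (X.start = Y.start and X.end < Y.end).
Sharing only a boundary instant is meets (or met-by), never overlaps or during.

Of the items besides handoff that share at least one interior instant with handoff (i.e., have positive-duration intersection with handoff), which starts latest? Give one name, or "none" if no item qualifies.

rehearsal

Target handoff = [t=239, t=612].
audit [t=438, t=737] → overlapped-by → candidate.
backup [t=633, t=909] → after → excluded.
compaction [t=453, t=955] → overlapped-by → candidate.
design_review [t=453, t=671] → overlapped-by → candidate.
interview [t=689, t=917] → after → excluded.
onboarding [t=230, t=538] → overlaps → candidate.
qa_pass [t=326, t=366] → during → candidate.
rehearsal [t=476, t=652] → overlapped-by → candidate.
retro [t=406, t=882] → overlapped-by → candidate.
snapshot [t=183, t=538] → overlaps → candidate.
Among candidates, latest start is t=476 → rehearsal.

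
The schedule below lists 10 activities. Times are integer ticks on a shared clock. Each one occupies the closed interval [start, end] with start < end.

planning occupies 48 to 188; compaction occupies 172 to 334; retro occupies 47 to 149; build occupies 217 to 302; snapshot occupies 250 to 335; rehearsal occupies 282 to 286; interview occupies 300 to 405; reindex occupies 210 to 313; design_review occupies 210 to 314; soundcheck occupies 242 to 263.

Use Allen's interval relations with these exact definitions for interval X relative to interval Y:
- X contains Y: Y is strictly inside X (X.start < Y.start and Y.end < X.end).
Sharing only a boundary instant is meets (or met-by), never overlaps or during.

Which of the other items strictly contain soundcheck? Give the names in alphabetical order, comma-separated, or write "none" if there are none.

Target soundcheck = [242, 263].
build [217, 302] → contains → yes.
compaction [172, 334] → contains → yes.
design_review [210, 314] → contains → yes.
interview [300, 405] → after → no.
planning [48, 188] → before → no.
rehearsal [282, 286] → after → no.
reindex [210, 313] → contains → yes.
retro [47, 149] → before → no.
snapshot [250, 335] → overlapped-by → no.
Result: build, compaction, design_review, reindex.

build, compaction, design_review, reindex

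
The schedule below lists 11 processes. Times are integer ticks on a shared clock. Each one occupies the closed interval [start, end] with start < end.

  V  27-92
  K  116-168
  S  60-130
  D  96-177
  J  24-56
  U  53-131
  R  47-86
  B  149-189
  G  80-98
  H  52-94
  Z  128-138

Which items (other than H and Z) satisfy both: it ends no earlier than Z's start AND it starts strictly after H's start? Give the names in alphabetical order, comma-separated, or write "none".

Conditions: its end is no earlier than Z's start (X.end >= 128) AND its start is strictly after H's start (X.start > 52).
B: end 189 >= 128? ✓; start 149 > 52? ✓ → yes.
D: end 177 >= 128? ✓; start 96 > 52? ✓ → yes.
G: end 98 >= 128? ✗; start 80 > 52? ✓ → no.
J: end 56 >= 128? ✗; start 24 > 52? ✗ → no.
K: end 168 >= 128? ✓; start 116 > 52? ✓ → yes.
R: end 86 >= 128? ✗; start 47 > 52? ✗ → no.
S: end 130 >= 128? ✓; start 60 > 52? ✓ → yes.
U: end 131 >= 128? ✓; start 53 > 52? ✓ → yes.
V: end 92 >= 128? ✗; start 27 > 52? ✗ → no.
Result: B, D, K, S, U.

B, D, K, S, U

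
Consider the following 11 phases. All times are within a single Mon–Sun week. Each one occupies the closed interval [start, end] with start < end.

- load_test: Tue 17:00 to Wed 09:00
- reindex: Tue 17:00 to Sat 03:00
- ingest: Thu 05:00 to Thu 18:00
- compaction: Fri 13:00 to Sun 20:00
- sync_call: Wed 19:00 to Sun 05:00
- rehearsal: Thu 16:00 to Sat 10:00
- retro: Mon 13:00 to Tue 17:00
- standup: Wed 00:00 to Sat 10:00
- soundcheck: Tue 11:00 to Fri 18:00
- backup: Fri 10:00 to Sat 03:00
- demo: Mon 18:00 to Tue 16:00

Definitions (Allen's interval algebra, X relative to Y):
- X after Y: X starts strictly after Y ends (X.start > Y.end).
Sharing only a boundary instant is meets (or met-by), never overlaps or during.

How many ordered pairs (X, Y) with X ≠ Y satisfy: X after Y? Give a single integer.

21

Checking all 110 ordered pairs for relation 'after'; matching pairs in alphabetical order:
(backup, demo): backup after demo ✓
(backup, ingest): backup after ingest ✓
(backup, load_test): backup after load_test ✓
(backup, retro): backup after retro ✓
(compaction, demo): compaction after demo ✓
(compaction, ingest): compaction after ingest ✓
(compaction, load_test): compaction after load_test ✓
(compaction, retro): compaction after retro ✓
(ingest, demo): ingest after demo ✓
(ingest, load_test): ingest after load_test ✓
(ingest, retro): ingest after retro ✓
(load_test, demo): load_test after demo ✓
(rehearsal, demo): rehearsal after demo ✓
(rehearsal, load_test): rehearsal after load_test ✓
(rehearsal, retro): rehearsal after retro ✓
(reindex, demo): reindex after demo ✓
(standup, demo): standup after demo ✓
(standup, retro): standup after retro ✓
(sync_call, demo): sync_call after demo ✓
(sync_call, load_test): sync_call after load_test ✓
(sync_call, retro): sync_call after retro ✓
Count: 21.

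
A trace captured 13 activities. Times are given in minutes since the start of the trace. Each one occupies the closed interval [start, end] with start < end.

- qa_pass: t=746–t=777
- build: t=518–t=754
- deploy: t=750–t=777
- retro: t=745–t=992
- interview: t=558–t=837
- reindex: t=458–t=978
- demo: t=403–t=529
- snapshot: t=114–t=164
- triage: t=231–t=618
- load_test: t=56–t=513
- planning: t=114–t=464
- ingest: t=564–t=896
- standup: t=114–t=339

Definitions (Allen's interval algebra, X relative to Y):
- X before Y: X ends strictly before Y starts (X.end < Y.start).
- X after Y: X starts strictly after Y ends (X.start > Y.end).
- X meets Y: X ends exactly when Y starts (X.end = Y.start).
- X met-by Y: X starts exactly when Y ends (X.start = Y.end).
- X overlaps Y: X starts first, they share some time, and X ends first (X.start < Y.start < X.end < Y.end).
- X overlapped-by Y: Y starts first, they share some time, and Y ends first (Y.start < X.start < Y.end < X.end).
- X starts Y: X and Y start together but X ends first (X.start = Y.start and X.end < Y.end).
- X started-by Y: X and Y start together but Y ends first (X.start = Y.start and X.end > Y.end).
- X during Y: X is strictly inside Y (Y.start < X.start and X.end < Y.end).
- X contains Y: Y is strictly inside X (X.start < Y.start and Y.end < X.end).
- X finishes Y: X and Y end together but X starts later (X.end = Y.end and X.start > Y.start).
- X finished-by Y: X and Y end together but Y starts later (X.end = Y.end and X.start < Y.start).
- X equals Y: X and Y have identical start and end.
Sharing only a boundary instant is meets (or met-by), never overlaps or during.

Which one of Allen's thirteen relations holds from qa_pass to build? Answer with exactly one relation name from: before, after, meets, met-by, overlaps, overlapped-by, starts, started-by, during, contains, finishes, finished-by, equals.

overlapped-by

qa_pass = [t=746, t=777]; build = [t=518, t=754].
Compare endpoints: qa_pass.start > build.start, qa_pass.start < build.end, qa_pass.end > build.start, qa_pass.end > build.end.
That pattern is 'overlapped-by'.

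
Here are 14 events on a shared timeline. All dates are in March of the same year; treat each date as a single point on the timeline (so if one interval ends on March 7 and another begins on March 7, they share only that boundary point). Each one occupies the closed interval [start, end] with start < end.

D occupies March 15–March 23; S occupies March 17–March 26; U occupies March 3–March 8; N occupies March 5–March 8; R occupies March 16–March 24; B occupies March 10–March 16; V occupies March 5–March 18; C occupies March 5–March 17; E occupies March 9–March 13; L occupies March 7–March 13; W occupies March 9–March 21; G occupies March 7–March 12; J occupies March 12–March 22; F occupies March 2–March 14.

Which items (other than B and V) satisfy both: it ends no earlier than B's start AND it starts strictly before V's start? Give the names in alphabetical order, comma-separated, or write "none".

Conditions: its end is no earlier than B's start (X.end >= March 10) AND its start is strictly before V's start (X.start < March 5).
C: end March 17 >= March 10? ✓; start March 5 < March 5? ✗ → no.
D: end March 23 >= March 10? ✓; start March 15 < March 5? ✗ → no.
E: end March 13 >= March 10? ✓; start March 9 < March 5? ✗ → no.
F: end March 14 >= March 10? ✓; start March 2 < March 5? ✓ → yes.
G: end March 12 >= March 10? ✓; start March 7 < March 5? ✗ → no.
J: end March 22 >= March 10? ✓; start March 12 < March 5? ✗ → no.
L: end March 13 >= March 10? ✓; start March 7 < March 5? ✗ → no.
N: end March 8 >= March 10? ✗; start March 5 < March 5? ✗ → no.
R: end March 24 >= March 10? ✓; start March 16 < March 5? ✗ → no.
S: end March 26 >= March 10? ✓; start March 17 < March 5? ✗ → no.
U: end March 8 >= March 10? ✗; start March 3 < March 5? ✓ → no.
W: end March 21 >= March 10? ✓; start March 9 < March 5? ✗ → no.
Result: F.

F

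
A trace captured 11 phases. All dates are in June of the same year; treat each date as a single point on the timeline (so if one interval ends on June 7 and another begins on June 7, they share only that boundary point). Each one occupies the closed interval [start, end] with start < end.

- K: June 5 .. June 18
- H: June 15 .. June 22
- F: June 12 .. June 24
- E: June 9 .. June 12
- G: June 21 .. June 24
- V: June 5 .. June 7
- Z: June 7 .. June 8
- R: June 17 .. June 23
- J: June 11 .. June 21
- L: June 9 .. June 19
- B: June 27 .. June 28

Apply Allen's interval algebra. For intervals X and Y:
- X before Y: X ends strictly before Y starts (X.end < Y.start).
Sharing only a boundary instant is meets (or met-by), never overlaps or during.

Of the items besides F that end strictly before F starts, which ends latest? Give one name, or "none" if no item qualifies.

Target F = [June 12, June 24].
B [June 27, June 28] → after → excluded.
E [June 9, June 12] → meets → excluded.
G [June 21, June 24] → finishes → excluded.
H [June 15, June 22] → during → excluded.
J [June 11, June 21] → overlaps → excluded.
K [June 5, June 18] → overlaps → excluded.
L [June 9, June 19] → overlaps → excluded.
R [June 17, June 23] → during → excluded.
V [June 5, June 7] → before → candidate.
Z [June 7, June 8] → before → candidate.
Among candidates, latest end is June 8 → Z.

Z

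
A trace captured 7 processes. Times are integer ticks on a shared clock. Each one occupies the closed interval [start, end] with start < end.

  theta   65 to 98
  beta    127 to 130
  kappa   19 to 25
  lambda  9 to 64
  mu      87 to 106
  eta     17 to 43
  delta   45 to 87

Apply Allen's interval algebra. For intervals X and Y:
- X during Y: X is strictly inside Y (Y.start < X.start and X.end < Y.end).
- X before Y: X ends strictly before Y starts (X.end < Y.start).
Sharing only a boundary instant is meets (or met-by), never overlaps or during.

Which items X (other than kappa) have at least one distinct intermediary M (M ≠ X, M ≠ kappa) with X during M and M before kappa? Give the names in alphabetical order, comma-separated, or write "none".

none

Target kappa = [19, 25].
Intermediaries M with M before kappa: none.
Union: none.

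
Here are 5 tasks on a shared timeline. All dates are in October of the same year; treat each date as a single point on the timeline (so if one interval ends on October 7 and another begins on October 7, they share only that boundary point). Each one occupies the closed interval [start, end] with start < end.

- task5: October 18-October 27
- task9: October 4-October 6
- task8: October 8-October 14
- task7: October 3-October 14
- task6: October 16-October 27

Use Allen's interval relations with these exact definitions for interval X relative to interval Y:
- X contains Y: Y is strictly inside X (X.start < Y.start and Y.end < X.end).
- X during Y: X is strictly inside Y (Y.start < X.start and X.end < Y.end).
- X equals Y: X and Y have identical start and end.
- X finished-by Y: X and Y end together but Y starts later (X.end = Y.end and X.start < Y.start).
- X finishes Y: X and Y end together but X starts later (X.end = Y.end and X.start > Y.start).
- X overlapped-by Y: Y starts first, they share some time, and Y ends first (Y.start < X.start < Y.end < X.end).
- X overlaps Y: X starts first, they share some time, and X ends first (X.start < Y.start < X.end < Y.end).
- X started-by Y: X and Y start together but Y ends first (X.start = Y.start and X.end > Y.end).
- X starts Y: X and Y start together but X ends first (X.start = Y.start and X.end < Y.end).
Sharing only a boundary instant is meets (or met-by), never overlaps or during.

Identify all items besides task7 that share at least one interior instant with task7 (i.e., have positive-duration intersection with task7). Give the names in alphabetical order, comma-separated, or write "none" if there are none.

Target task7 = [October 3, October 14].
task5 [October 18, October 27] → after → no.
task6 [October 16, October 27] → after → no.
task8 [October 8, October 14] → finishes → yes.
task9 [October 4, October 6] → during → yes.
Result: task8, task9.

task8, task9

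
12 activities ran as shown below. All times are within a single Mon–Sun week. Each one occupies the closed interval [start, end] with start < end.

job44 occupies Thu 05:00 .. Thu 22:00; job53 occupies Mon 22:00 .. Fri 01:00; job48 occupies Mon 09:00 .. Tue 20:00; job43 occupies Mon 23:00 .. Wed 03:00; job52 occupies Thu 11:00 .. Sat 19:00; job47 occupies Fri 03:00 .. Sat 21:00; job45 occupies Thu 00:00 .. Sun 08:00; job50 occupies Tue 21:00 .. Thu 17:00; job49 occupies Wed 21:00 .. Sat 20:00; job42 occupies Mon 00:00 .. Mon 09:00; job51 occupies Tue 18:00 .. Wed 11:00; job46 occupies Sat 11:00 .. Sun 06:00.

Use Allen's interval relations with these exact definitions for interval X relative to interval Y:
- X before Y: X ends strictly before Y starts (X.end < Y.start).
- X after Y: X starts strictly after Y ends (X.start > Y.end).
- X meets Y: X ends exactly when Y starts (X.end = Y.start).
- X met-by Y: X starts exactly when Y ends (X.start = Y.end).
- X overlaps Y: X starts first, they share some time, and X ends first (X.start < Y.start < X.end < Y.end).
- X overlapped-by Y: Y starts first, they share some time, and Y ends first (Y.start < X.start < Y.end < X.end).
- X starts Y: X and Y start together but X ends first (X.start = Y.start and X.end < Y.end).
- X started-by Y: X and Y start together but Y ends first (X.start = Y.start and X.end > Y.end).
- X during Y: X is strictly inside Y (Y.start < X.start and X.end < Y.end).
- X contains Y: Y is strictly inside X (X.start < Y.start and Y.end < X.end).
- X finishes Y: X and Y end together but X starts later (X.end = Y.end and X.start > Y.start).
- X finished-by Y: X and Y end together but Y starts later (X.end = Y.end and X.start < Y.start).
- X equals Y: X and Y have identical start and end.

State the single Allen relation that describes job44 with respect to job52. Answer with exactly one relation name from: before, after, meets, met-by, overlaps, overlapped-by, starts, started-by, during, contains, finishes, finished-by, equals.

overlaps

job44 = [Thu 05:00, Thu 22:00]; job52 = [Thu 11:00, Sat 19:00].
Compare endpoints: job44.start < job52.start, job44.start < job52.end, job44.end > job52.start, job44.end < job52.end.
That pattern is 'overlaps'.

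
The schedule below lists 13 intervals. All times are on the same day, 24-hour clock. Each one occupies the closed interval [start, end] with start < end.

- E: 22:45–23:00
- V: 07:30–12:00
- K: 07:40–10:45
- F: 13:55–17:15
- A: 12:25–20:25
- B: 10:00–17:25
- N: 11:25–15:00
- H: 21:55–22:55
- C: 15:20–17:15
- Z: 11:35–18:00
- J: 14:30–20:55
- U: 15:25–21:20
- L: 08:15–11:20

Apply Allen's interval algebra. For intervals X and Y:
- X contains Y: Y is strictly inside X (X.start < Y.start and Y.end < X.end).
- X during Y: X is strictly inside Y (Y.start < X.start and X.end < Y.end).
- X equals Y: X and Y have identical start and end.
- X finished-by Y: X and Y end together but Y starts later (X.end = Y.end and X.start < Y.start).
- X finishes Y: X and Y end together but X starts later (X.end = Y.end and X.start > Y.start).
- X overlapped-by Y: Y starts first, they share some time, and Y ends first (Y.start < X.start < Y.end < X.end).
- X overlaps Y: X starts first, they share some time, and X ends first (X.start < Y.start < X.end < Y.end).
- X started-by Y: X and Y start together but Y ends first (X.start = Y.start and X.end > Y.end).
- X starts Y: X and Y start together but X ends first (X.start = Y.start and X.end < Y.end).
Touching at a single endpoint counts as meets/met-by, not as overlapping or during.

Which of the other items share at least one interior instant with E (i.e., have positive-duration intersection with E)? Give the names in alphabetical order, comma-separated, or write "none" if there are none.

H

Target E = [22:45, 23:00].
A [12:25, 20:25] → before → no.
B [10:00, 17:25] → before → no.
C [15:20, 17:15] → before → no.
F [13:55, 17:15] → before → no.
H [21:55, 22:55] → overlaps → yes.
J [14:30, 20:55] → before → no.
K [07:40, 10:45] → before → no.
L [08:15, 11:20] → before → no.
N [11:25, 15:00] → before → no.
U [15:25, 21:20] → before → no.
V [07:30, 12:00] → before → no.
Z [11:35, 18:00] → before → no.
Result: H.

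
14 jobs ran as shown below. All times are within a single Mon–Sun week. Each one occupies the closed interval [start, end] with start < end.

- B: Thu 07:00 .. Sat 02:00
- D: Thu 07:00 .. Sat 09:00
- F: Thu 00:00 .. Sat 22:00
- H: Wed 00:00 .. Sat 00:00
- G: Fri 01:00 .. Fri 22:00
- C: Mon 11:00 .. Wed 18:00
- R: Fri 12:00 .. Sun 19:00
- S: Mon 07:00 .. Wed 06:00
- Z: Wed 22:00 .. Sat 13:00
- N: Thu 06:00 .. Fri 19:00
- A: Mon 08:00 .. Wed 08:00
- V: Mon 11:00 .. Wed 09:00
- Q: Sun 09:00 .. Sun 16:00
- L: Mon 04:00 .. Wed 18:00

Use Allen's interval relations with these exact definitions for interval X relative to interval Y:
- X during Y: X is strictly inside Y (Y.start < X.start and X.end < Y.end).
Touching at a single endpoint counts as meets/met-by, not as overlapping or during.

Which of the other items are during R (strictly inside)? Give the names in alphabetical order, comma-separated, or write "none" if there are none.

Target R = [Fri 12:00, Sun 19:00].
A [Mon 08:00, Wed 08:00] → before → no.
B [Thu 07:00, Sat 02:00] → overlaps → no.
C [Mon 11:00, Wed 18:00] → before → no.
D [Thu 07:00, Sat 09:00] → overlaps → no.
F [Thu 00:00, Sat 22:00] → overlaps → no.
G [Fri 01:00, Fri 22:00] → overlaps → no.
H [Wed 00:00, Sat 00:00] → overlaps → no.
L [Mon 04:00, Wed 18:00] → before → no.
N [Thu 06:00, Fri 19:00] → overlaps → no.
Q [Sun 09:00, Sun 16:00] → during → yes.
S [Mon 07:00, Wed 06:00] → before → no.
V [Mon 11:00, Wed 09:00] → before → no.
Z [Wed 22:00, Sat 13:00] → overlaps → no.
Result: Q.

Q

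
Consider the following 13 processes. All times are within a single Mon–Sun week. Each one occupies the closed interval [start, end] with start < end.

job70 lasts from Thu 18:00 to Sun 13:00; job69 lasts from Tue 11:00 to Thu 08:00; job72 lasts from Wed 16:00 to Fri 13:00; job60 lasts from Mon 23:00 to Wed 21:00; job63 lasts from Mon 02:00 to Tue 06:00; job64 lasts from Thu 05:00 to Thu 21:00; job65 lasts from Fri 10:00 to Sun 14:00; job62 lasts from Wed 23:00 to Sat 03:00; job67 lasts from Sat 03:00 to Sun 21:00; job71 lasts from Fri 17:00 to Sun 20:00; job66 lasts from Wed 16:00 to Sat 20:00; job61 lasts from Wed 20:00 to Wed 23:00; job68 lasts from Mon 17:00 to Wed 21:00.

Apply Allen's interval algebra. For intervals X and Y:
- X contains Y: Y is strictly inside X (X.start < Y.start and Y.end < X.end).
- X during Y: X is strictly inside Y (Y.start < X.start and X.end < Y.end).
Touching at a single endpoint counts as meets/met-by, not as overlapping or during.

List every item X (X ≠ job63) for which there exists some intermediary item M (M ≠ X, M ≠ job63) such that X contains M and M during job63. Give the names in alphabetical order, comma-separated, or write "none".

none

Target job63 = [Mon 02:00, Tue 06:00].
Intermediaries M with M during job63: none.
Union: none.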